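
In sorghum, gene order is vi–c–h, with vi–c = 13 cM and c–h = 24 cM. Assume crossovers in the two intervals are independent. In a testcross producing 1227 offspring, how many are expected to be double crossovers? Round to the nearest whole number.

Map distances give recombination frequencies of 0.130 and 0.240 for the two intervals.
With no interference, expected double-crossover frequency = 0.130 × 0.240 = 0.03120.
Expected number = 0.03120 × 1227 = 38.28 ≈ 38.

38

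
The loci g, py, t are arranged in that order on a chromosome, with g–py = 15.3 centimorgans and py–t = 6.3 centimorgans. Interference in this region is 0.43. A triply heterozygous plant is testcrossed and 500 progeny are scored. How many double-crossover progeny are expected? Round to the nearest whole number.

3

Map distances give recombination frequencies of 0.153 and 0.063 for the two intervals.
With interference 0.43 (so coincidence = 0.57), expected double-crossover frequency = 0.153 × 0.063 × 0.57 = 0.00549.
Expected number = 0.00549 × 500 = 2.75 ≈ 3.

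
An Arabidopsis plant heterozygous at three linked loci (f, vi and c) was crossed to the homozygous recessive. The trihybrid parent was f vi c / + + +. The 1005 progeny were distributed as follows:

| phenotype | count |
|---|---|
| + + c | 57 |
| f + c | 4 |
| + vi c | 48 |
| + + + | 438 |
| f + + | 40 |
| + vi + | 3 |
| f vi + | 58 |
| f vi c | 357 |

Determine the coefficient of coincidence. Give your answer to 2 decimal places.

The two rarest classes, f + c and + vi +, are the double crossovers. Comparing them with the parentals, only the vi allele has switched, so vi is the middle locus and the order is c – vi – f.
c–vi: (115 + 7)/1005 = 0.1214; vi–f: (88 + 7)/1005 = 0.0945.
Expected DCO frequency = 0.1214 × 0.0945 ≈ 0.01147; observed = 7/1005 ≈ 0.00697.
Coefficient of coincidence = 0.00697/0.01147 ≈ 0.61.

0.61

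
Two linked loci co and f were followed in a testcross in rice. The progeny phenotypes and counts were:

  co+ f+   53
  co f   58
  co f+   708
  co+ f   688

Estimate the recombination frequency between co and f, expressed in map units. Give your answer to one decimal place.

7.4 map units

The two most frequent classes, co+ f (688) and co f+ (708), are the parental types, so the F1 was co+ f / co f+.
The recombinant classes are co+ f+ and co f: 53 + 58 = 111.
Recombination frequency = 111/1507 = 0.0737 ≈ 7.4%, i.e. 7.4 map units.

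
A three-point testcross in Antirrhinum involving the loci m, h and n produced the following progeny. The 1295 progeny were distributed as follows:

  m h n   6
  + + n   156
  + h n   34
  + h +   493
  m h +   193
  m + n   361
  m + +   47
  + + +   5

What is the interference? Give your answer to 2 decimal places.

The two most frequent reciprocal classes, m + n and + h +, are the parental types, so the F1 was m + n / + h +.
The two rarest classes, m h n and + + +, are the double crossovers. Comparing them with the parentals, only the h allele has switched, so h is the middle locus and the order is m – h – n.
m–h: (349 + 11)/1295 = 0.2780; h–n: (81 + 11)/1295 = 0.0710.
Expected DCO frequency = 0.2780 × 0.0710 ≈ 0.01974; observed = 11/1295 ≈ 0.00849.
Coefficient of coincidence = 0.00849/0.01974 ≈ 0.43; interference = 1 − 0.43 = 0.57.

0.57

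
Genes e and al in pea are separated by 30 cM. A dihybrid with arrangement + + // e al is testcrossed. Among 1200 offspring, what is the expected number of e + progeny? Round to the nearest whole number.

A map distance of 30 cM corresponds to a recombination frequency of 0.300.
The F1 is + + / e al, so e + is a recombinant gamete class with expected frequency r/2 = 0.300/2 = 0.1500.
Expected number = 0.1500 × 1200 = 180.00 ≈ 180.

180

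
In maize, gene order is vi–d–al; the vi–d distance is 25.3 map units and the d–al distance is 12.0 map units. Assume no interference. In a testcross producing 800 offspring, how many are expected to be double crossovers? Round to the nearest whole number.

24

Map distances give recombination frequencies of 0.253 and 0.120 for the two intervals.
With no interference, expected double-crossover frequency = 0.253 × 0.120 = 0.03036.
Expected number = 0.03036 × 800 = 24.29 ≈ 24.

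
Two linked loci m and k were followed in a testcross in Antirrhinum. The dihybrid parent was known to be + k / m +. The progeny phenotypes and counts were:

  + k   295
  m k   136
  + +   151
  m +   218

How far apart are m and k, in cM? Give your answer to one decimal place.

35.9 cM

The recombinant classes are + + and m k: 151 + 136 = 287.
Recombination frequency = 287/800 = 0.3588 ≈ 35.9%, i.e. 35.9 cM.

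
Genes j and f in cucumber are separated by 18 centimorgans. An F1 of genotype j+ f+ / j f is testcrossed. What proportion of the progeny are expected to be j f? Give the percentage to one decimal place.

A map distance of 18 centimorgans corresponds to a recombination frequency of 0.180.
The F1 is j+ f+ / j f, so j f is a parental gamete class with expected frequency (1 − r)/2 = 0.820/2 = 0.4100.
That is 0.4100 = 41.0% of the progeny.

41.0%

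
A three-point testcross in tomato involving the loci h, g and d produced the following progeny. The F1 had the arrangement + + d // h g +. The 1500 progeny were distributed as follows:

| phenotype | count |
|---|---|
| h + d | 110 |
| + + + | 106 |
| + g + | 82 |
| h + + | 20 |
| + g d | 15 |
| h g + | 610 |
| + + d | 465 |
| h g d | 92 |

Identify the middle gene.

The two rarest classes, + g d and h + +, are the double crossovers. Comparing them with the parentals, only the g allele has switched, so g is the middle locus and the order is h – g – d.

g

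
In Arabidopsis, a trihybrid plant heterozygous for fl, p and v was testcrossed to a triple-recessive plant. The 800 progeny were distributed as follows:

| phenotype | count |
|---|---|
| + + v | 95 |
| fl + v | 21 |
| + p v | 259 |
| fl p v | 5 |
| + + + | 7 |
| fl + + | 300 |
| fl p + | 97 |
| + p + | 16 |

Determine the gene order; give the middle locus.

The two most frequent reciprocal classes, + p v and fl + +, are the parental types, so the F1 was + p v / fl + +.
The two rarest classes, fl p v and + + +, are the double crossovers. Comparing them with the parentals, only the fl allele has switched, so fl is the middle locus and the order is p – fl – v.

fl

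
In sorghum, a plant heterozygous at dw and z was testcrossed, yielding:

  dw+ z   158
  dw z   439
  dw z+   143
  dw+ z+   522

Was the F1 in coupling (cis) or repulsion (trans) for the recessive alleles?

The two most frequent classes are dw+ z+ (522) and dw z (439); these are the parental (non-recombinant) types.
So the F1 carried dw+ z+ on one chromosome and dw z on the other — the recessive alleles are on the same chromosome (cis / coupling).

cis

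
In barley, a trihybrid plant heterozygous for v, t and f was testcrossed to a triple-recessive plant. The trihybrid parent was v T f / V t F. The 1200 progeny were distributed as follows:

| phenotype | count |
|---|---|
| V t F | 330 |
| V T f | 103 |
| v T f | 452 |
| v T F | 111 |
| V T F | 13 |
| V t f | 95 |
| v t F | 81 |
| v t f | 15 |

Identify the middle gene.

t

The two rarest classes, v t f and V T F, are the double crossovers. Comparing them with the parentals, only the t allele has switched, so t is the middle locus and the order is f – t – v.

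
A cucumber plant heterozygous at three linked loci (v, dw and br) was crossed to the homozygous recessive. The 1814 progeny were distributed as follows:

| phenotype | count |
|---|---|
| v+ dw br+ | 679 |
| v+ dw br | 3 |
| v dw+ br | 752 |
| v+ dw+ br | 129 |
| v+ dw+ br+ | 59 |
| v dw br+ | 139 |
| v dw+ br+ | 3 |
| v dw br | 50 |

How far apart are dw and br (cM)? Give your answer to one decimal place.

The two most frequent reciprocal classes, v dw+ br and v+ dw br+, are the parental types, so the F1 was v dw+ br / v+ dw br+.
The two rarest classes, v dw+ br+ and v+ dw br, are the double crossovers. Comparing them with the parentals, only the br allele has switched, so br is the middle locus and the order is dw – br – v.
Crossovers in the dw–br interval produce the single-crossover classes v dw br and v+ dw+ br+ (50 + 59 = 109) plus the double crossovers (6).
RF(dw–br) = (109 + 6) / 1814 = 115/1814 = 0.0634 → 6.3 cM.

6.3 cM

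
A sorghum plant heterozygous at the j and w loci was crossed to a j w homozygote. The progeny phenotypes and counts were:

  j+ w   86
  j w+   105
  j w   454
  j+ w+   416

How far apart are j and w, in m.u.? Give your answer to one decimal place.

The two most frequent classes, j+ w+ (416) and j w (454), are the parental types, so the F1 was j+ w+ / j w.
The recombinant classes are j+ w and j w+: 86 + 105 = 191.
Recombination frequency = 191/1061 = 0.1800 ≈ 18.0%, i.e. 18.0 m.u.

18.0 m.u.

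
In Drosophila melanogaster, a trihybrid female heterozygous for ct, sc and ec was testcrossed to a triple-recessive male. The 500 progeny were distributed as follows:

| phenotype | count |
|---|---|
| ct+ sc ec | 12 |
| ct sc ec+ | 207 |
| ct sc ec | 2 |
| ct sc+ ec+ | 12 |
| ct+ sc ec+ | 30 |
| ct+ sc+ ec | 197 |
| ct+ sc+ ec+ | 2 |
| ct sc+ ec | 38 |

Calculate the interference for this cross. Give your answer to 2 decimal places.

0.01

The two most frequent reciprocal classes, ct sc ec+ and ct+ sc+ ec, are the parental types, so the F1 was ct sc ec+ / ct+ sc+ ec.
The two rarest classes, ct sc ec and ct+ sc+ ec+, are the double crossovers. Comparing them with the parentals, only the ec allele has switched, so ec is the middle locus and the order is sc – ec – ct.
sc–ec: (24 + 4)/500 = 0.0560; ec–ct: (68 + 4)/500 = 0.1440.
Expected DCO frequency = 0.0560 × 0.1440 ≈ 0.00806; observed = 4/500 ≈ 0.00800.
Coefficient of coincidence = 0.00800/0.00806 ≈ 0.99; interference = 1 − 0.99 = 0.01.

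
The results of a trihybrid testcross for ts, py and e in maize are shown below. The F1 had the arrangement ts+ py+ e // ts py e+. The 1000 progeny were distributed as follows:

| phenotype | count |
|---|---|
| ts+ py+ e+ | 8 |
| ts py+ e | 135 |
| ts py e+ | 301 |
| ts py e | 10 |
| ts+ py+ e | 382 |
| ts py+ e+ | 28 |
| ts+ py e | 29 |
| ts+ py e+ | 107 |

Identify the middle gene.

The two rarest classes, ts+ py+ e+ and ts py e, are the double crossovers. Comparing them with the parentals, only the e allele has switched, so e is the middle locus and the order is ts – e – py.

e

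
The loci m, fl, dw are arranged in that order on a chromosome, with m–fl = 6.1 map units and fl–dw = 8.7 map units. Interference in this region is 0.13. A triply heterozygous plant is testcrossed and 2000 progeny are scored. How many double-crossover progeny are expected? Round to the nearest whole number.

Map distances give recombination frequencies of 0.061 and 0.087 for the two intervals.
With interference 0.13 (so coincidence = 0.87), expected double-crossover frequency = 0.061 × 0.087 × 0.87 = 0.00462.
Expected number = 0.00462 × 2000 = 9.23 ≈ 9.

9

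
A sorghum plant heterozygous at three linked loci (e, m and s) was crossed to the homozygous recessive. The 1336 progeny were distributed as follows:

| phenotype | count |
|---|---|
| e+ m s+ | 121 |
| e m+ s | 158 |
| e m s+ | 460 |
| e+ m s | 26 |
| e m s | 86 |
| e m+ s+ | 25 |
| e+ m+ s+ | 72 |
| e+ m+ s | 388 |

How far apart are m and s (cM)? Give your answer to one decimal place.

15.6 cM

The two most frequent reciprocal classes, e+ m+ s and e m s+, are the parental types, so the F1 was e+ m+ s / e m s+.
The two rarest classes, e+ m s and e m+ s+, are the double crossovers. Comparing them with the parentals, only the m allele has switched, so m is the middle locus and the order is e – m – s.
Crossovers in the m–s interval produce the single-crossover classes e+ m+ s+ and e m s (72 + 86 = 158) plus the double crossovers (51).
RF(m–s) = (158 + 51) / 1336 = 209/1336 = 0.1564 → 15.6 cM.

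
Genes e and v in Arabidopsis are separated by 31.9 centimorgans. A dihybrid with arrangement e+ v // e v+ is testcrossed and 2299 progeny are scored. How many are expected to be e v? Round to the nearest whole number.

367

A map distance of 31.9 centimorgans corresponds to a recombination frequency of 0.319.
The F1 is e+ v / e v+, so e v is a recombinant gamete class with expected frequency r/2 = 0.319/2 = 0.1595.
Expected number = 0.1595 × 2299 = 366.69 ≈ 367.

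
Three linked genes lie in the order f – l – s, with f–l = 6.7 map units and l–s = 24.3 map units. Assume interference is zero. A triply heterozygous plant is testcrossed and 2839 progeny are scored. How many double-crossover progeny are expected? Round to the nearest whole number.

Map distances give recombination frequencies of 0.067 and 0.243 for the two intervals.
With no interference, expected double-crossover frequency = 0.067 × 0.243 = 0.01628.
Expected number = 0.01628 × 2839 = 46.22 ≈ 46.

46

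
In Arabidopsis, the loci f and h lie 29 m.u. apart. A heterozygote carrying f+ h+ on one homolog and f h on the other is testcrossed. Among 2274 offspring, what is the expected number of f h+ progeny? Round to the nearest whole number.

330

A map distance of 29 m.u. corresponds to a recombination frequency of 0.290.
The F1 is f+ h+ / f h, so f h+ is a recombinant gamete class with expected frequency r/2 = 0.290/2 = 0.1450.
Expected number = 0.1450 × 2274 = 329.73 ≈ 330.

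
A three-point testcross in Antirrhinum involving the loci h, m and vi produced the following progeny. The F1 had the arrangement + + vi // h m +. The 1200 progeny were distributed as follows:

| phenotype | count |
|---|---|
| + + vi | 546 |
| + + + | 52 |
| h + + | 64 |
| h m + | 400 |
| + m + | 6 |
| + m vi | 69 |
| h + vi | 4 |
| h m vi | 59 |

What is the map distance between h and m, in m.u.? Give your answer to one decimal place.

11.9 m.u.

The two rarest classes, h + vi and + m +, are the double crossovers. Comparing them with the parentals, only the h allele has switched, so h is the middle locus and the order is vi – h – m.
Crossovers in the h–m interval produce the single-crossover classes + m vi and h + + (69 + 64 = 133) plus the double crossovers (10).
RF(h–m) = (133 + 10) / 1200 = 143/1200 = 0.1192 → 11.9 m.u.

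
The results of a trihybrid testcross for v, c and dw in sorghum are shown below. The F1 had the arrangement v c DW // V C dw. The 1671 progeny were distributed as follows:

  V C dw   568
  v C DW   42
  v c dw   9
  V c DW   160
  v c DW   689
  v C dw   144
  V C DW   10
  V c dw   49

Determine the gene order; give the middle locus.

The two rarest classes, v c dw and V C DW, are the double crossovers. Comparing them with the parentals, only the dw allele has switched, so dw is the middle locus and the order is v – dw – c.

dw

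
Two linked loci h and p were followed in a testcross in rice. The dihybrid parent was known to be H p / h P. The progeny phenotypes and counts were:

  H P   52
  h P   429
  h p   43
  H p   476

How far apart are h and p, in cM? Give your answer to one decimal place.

9.5 cM

The recombinant classes are H P and h p: 52 + 43 = 95.
Recombination frequency = 95/1000 = 0.0950 ≈ 9.5%, i.e. 9.5 cM.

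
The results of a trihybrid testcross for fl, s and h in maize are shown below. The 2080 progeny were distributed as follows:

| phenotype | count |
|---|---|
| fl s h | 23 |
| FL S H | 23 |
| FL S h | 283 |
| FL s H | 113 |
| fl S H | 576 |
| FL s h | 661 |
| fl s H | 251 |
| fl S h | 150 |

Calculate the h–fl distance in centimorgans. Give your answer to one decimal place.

14.9 centimorgans

The two most frequent reciprocal classes, fl S H and FL s h, are the parental types, so the F1 was fl S H / FL s h.
The two rarest classes, FL S H and fl s h, are the double crossovers. Comparing them with the parentals, only the fl allele has switched, so fl is the middle locus and the order is h – fl – s.
Crossovers in the h–fl interval produce the single-crossover classes fl S h and FL s H (150 + 113 = 263) plus the double crossovers (46).
RF(h–fl) = (263 + 46) / 2080 = 309/2080 = 0.1486 → 14.9 centimorgans.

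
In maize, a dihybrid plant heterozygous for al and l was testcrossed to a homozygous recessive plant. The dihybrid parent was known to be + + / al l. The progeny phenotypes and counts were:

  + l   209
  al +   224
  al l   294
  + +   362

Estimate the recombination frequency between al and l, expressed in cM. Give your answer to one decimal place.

39.8 cM

The recombinant classes are + l and al +: 209 + 224 = 433.
Recombination frequency = 433/1089 = 0.3976 ≈ 39.8%, i.e. 39.8 cM.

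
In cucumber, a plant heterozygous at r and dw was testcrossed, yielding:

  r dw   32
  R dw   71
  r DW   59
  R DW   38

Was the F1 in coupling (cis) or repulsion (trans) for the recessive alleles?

trans

The two most frequent classes are R dw (71) and r DW (59); these are the parental (non-recombinant) types.
So the F1 carried R dw on one chromosome and r DW on the other — the recessive alleles are on opposite chromosomes (trans / repulsion).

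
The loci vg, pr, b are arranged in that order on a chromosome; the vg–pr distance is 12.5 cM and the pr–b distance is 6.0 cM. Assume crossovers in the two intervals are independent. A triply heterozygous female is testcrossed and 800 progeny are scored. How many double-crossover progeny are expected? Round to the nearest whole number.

6

Map distances give recombination frequencies of 0.125 and 0.060 for the two intervals.
With no interference, expected double-crossover frequency = 0.125 × 0.060 = 0.00750.
Expected number = 0.00750 × 800 = 6.00 ≈ 6.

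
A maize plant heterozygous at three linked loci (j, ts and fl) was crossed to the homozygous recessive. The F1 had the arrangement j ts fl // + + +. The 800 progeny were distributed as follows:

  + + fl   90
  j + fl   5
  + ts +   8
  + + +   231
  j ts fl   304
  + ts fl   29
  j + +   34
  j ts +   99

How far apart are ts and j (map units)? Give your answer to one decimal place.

9.5 map units

The two rarest classes, j + fl and + ts +, are the double crossovers. Comparing them with the parentals, only the ts allele has switched, so ts is the middle locus and the order is fl – ts – j.
Crossovers in the ts–j interval produce the single-crossover classes + ts fl and j + + (29 + 34 = 63) plus the double crossovers (13).
RF(ts–j) = (63 + 13) / 800 = 76/800 = 0.0950 → 9.5 map units.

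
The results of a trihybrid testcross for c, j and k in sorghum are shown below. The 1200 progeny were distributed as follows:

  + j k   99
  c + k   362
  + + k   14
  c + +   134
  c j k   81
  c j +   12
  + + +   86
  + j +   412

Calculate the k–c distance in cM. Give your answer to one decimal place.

21.6 cM

The two most frequent reciprocal classes, + j + and c + k, are the parental types, so the F1 was + j + / c + k.
The two rarest classes, c j + and + + k, are the double crossovers. Comparing them with the parentals, only the c allele has switched, so c is the middle locus and the order is j – c – k.
Crossovers in the c–k interval produce the single-crossover classes + j k and c + + (99 + 134 = 233) plus the double crossovers (26).
RF(c–k) = (233 + 26) / 1200 = 259/1200 = 0.2158 → 21.6 cM.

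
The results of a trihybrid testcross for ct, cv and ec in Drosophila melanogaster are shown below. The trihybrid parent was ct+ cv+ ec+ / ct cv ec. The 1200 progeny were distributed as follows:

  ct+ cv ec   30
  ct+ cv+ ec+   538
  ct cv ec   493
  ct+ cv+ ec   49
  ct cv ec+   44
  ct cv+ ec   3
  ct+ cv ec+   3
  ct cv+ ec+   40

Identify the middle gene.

The two rarest classes, ct+ cv ec+ and ct cv+ ec, are the double crossovers. Comparing them with the parentals, only the cv allele has switched, so cv is the middle locus and the order is ct – cv – ec.

cv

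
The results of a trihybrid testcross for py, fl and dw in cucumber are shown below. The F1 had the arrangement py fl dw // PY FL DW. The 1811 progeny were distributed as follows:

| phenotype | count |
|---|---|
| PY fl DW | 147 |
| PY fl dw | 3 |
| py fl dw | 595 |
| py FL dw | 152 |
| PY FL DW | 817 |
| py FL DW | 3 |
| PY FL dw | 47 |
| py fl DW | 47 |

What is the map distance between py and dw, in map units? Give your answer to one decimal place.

5.5 map units

The two rarest classes, PY fl dw and py FL DW, are the double crossovers. Comparing them with the parentals, only the py allele has switched, so py is the middle locus and the order is dw – py – fl.
Crossovers in the dw–py interval produce the single-crossover classes py fl DW and PY FL dw (47 + 47 = 94) plus the double crossovers (6).
RF(dw–py) = (94 + 6) / 1811 = 100/1811 = 0.0552 → 5.5 map units.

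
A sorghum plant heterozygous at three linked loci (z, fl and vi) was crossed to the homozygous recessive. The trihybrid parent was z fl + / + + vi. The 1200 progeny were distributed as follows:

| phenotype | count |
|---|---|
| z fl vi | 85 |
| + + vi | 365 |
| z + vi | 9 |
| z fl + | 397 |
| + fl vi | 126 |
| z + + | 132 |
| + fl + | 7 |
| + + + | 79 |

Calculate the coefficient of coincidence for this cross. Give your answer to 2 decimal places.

The two rarest classes, + fl + and z + vi, are the double crossovers. Comparing them with the parentals, only the z allele has switched, so z is the middle locus and the order is vi – z – fl.
vi–z: (164 + 16)/1200 = 0.1500; z–fl: (258 + 16)/1200 = 0.2283.
Expected DCO frequency = 0.1500 × 0.2283 ≈ 0.03424; observed = 16/1200 ≈ 0.01333.
Coefficient of coincidence = 0.01333/0.03424 ≈ 0.39.

0.39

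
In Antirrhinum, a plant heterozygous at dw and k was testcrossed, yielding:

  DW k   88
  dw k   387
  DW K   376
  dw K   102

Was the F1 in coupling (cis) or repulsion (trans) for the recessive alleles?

cis

The two most frequent classes are DW K (376) and dw k (387); these are the parental (non-recombinant) types.
So the F1 carried DW K on one chromosome and dw k on the other — the recessive alleles are on the same chromosome (cis / coupling).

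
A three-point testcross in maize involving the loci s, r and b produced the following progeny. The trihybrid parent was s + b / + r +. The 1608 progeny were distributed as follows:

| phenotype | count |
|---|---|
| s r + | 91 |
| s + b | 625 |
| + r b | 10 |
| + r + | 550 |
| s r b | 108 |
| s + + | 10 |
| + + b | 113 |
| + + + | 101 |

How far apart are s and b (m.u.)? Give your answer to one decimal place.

13.9 m.u.

The two rarest classes, s + + and + r b, are the double crossovers. Comparing them with the parentals, only the b allele has switched, so b is the middle locus and the order is r – b – s.
Crossovers in the b–s interval produce the single-crossover classes + + b and s r + (113 + 91 = 204) plus the double crossovers (20).
RF(b–s) = (204 + 20) / 1608 = 224/1608 = 0.1393 → 13.9 m.u.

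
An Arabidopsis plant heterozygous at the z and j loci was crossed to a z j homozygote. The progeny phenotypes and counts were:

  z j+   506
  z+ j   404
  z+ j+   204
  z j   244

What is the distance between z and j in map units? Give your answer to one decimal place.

33.0 map units

The two most frequent classes, z+ j (404) and z j+ (506), are the parental types, so the F1 was z+ j / z j+.
The recombinant classes are z+ j+ and z j: 204 + 244 = 448.
Recombination frequency = 448/1358 = 0.3299 ≈ 33.0%, i.e. 33.0 map units.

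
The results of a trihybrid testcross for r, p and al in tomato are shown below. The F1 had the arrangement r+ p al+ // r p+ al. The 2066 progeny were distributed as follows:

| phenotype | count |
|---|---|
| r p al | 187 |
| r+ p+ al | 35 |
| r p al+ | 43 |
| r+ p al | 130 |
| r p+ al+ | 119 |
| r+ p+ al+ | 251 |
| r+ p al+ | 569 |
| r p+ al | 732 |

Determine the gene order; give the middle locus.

r

The two rarest classes, r p al+ and r+ p+ al, are the double crossovers. Comparing them with the parentals, only the r allele has switched, so r is the middle locus and the order is al – r – p.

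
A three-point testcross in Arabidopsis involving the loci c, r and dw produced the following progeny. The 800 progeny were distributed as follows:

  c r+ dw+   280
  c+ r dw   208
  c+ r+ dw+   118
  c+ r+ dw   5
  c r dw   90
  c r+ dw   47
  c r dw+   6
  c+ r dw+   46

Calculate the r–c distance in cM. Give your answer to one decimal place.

27.4 cM

The two most frequent reciprocal classes, c+ r dw and c r+ dw+, are the parental types, so the F1 was c+ r dw / c r+ dw+.
The two rarest classes, c+ r+ dw and c r dw+, are the double crossovers. Comparing them with the parentals, only the r allele has switched, so r is the middle locus and the order is c – r – dw.
Crossovers in the c–r interval produce the single-crossover classes c r dw and c+ r+ dw+ (90 + 118 = 208) plus the double crossovers (11).
RF(c–r) = (208 + 11) / 800 = 219/800 = 0.2737 → 27.4 cM.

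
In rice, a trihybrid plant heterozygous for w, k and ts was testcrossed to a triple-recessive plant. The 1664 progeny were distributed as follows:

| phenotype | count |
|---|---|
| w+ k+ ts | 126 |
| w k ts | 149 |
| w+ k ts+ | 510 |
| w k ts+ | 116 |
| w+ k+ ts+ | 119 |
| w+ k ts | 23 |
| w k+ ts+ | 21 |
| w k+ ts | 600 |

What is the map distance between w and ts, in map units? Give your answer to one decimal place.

The two most frequent reciprocal classes, w k+ ts and w+ k ts+, are the parental types, so the F1 was w k+ ts / w+ k ts+.
The two rarest classes, w k+ ts+ and w+ k ts, are the double crossovers. Comparing them with the parentals, only the ts allele has switched, so ts is the middle locus and the order is k – ts – w.
Crossovers in the ts–w interval produce the single-crossover classes w+ k+ ts and w k ts+ (126 + 116 = 242) plus the double crossovers (44).
RF(ts–w) = (242 + 44) / 1664 = 286/1664 = 0.1719 → 17.2 map units.

17.2 map units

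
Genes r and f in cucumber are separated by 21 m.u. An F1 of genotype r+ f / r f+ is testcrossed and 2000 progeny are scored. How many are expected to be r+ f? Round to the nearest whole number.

790

A map distance of 21 m.u. corresponds to a recombination frequency of 0.210.
The F1 is r+ f / r f+, so r+ f is a parental gamete class with expected frequency (1 − r)/2 = 0.790/2 = 0.3950.
Expected number = 0.3950 × 2000 = 790.00 ≈ 790.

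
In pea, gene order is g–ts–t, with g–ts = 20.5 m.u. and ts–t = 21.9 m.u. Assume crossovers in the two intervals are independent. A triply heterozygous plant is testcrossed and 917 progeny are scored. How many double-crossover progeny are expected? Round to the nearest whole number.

41

Map distances give recombination frequencies of 0.205 and 0.219 for the two intervals.
With no interference, expected double-crossover frequency = 0.205 × 0.219 = 0.04489.
Expected number = 0.04489 × 917 = 41.17 ≈ 41.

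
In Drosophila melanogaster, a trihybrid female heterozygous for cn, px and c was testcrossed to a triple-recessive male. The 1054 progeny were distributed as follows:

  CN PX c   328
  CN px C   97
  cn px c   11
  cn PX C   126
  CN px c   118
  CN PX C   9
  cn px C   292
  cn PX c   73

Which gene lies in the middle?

The two most frequent reciprocal classes, cn px C and CN PX c, are the parental types, so the F1 was cn px C / CN PX c.
The two rarest classes, cn px c and CN PX C, are the double crossovers. Comparing them with the parentals, only the c allele has switched, so c is the middle locus and the order is px – c – cn.

c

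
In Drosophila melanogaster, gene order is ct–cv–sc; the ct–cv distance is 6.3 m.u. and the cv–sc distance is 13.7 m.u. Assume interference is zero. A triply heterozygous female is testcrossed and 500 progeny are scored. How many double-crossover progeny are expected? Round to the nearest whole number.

Map distances give recombination frequencies of 0.063 and 0.137 for the two intervals.
With no interference, expected double-crossover frequency = 0.063 × 0.137 = 0.00863.
Expected number = 0.00863 × 500 = 4.32 ≈ 4.

4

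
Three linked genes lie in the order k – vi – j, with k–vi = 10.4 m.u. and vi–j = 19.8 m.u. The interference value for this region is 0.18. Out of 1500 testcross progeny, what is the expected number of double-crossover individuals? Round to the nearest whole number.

25

Map distances give recombination frequencies of 0.104 and 0.198 for the two intervals.
With interference 0.18 (so coincidence = 0.82), expected double-crossover frequency = 0.104 × 0.198 × 0.82 = 0.01689.
Expected number = 0.01689 × 1500 = 25.33 ≈ 25.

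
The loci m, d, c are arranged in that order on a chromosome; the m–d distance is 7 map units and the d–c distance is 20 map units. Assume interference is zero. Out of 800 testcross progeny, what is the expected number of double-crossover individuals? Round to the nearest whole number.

11

Map distances give recombination frequencies of 0.070 and 0.200 for the two intervals.
With no interference, expected double-crossover frequency = 0.070 × 0.200 = 0.01400.
Expected number = 0.01400 × 800 = 11.20 ≈ 11.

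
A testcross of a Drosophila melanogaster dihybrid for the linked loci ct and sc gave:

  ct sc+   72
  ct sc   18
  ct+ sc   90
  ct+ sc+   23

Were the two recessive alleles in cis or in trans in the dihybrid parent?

The two most frequent classes are ct+ sc (90) and ct sc+ (72); these are the parental (non-recombinant) types.
So the F1 carried ct+ sc on one chromosome and ct sc+ on the other — the recessive alleles are on opposite chromosomes (trans / repulsion).

trans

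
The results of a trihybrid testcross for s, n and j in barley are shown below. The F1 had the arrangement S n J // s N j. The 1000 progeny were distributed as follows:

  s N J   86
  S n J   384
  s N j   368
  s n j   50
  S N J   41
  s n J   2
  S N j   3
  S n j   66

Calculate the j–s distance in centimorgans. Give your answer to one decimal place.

The two rarest classes, s n J and S N j, are the double crossovers. Comparing them with the parentals, only the s allele has switched, so s is the middle locus and the order is n – s – j.
Crossovers in the s–j interval produce the single-crossover classes S n j and s N J (66 + 86 = 152) plus the double crossovers (5).
RF(s–j) = (152 + 5) / 1000 = 157/1000 = 0.1570 → 15.7 centimorgans.

15.7 centimorgans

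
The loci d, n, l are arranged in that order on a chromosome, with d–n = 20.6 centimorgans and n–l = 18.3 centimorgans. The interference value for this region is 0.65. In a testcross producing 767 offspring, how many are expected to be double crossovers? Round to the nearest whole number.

Map distances give recombination frequencies of 0.206 and 0.183 for the two intervals.
With interference 0.65 (so coincidence = 0.35), expected double-crossover frequency = 0.206 × 0.183 × 0.35 = 0.01319.
Expected number = 0.01319 × 767 = 10.12 ≈ 10.

10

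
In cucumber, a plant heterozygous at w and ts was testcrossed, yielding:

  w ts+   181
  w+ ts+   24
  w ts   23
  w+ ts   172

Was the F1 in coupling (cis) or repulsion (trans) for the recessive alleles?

trans

The two most frequent classes are w+ ts (172) and w ts+ (181); these are the parental (non-recombinant) types.
So the F1 carried w+ ts on one chromosome and w ts+ on the other — the recessive alleles are on opposite chromosomes (trans / repulsion).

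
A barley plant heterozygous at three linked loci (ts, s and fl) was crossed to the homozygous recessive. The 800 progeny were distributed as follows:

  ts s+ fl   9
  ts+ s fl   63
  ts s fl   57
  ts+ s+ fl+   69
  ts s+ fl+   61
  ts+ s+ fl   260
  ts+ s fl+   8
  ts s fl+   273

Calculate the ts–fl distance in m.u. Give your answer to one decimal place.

The two most frequent reciprocal classes, ts+ s+ fl and ts s fl+, are the parental types, so the F1 was ts+ s+ fl / ts s fl+.
The two rarest classes, ts s+ fl and ts+ s fl+, are the double crossovers. Comparing them with the parentals, only the ts allele has switched, so ts is the middle locus and the order is fl – ts – s.
Crossovers in the fl–ts interval produce the single-crossover classes ts+ s+ fl+ and ts s fl (69 + 57 = 126) plus the double crossovers (17).
RF(fl–ts) = (126 + 17) / 800 = 143/800 = 0.1787 → 17.9 m.u.

17.9 m.u.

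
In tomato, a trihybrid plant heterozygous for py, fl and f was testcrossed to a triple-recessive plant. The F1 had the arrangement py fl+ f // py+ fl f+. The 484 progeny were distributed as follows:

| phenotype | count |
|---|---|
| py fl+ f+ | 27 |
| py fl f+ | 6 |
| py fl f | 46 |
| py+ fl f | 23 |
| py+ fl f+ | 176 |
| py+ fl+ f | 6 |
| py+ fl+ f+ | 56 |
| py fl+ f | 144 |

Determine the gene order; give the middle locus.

py

The two rarest classes, py+ fl+ f and py fl f+, are the double crossovers. Comparing them with the parentals, only the py allele has switched, so py is the middle locus and the order is f – py – fl.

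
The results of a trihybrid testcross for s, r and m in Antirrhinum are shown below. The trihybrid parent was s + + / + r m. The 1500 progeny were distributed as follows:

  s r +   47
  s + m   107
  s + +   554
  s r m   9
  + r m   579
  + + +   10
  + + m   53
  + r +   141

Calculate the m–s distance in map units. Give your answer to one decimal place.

17.8 map units

The two rarest classes, + + + and s r m, are the double crossovers. Comparing them with the parentals, only the s allele has switched, so s is the middle locus and the order is r – s – m.
Crossovers in the s–m interval produce the single-crossover classes s + m and + r + (107 + 141 = 248) plus the double crossovers (19).
RF(s–m) = (248 + 19) / 1500 = 267/1500 = 0.1780 → 17.8 map units.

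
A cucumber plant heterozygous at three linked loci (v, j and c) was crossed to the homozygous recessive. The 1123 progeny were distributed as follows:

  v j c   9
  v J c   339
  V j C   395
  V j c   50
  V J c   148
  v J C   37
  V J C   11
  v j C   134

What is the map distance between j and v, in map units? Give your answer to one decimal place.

26.9 map units

The two most frequent reciprocal classes, v J c and V j C, are the parental types, so the F1 was v J c / V j C.
The two rarest classes, v j c and V J C, are the double crossovers. Comparing them with the parentals, only the j allele has switched, so j is the middle locus and the order is v – j – c.
Crossovers in the v–j interval produce the single-crossover classes V J c and v j C (148 + 134 = 282) plus the double crossovers (20).
RF(v–j) = (282 + 20) / 1123 = 302/1123 = 0.2689 → 26.9 map units.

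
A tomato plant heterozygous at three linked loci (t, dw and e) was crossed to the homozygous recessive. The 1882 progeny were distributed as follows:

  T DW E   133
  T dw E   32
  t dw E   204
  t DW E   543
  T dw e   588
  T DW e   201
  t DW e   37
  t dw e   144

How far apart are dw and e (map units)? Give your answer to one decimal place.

25.2 map units

The two most frequent reciprocal classes, T dw e and t DW E, are the parental types, so the F1 was T dw e / t DW E.
The two rarest classes, T dw E and t DW e, are the double crossovers. Comparing them with the parentals, only the e allele has switched, so e is the middle locus and the order is t – e – dw.
Crossovers in the e–dw interval produce the single-crossover classes T DW e and t dw E (201 + 204 = 405) plus the double crossovers (69).
RF(e–dw) = (405 + 69) / 1882 = 474/1882 = 0.2519 → 25.2 map units.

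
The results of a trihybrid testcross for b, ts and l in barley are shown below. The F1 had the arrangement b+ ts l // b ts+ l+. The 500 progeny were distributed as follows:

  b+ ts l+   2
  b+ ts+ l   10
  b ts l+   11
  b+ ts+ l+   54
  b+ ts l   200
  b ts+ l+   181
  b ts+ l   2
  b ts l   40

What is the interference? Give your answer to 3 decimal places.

0.184

The two rarest classes, b+ ts l+ and b ts+ l, are the double crossovers. Comparing them with the parentals, only the l allele has switched, so l is the middle locus and the order is ts – l – b.
ts–l: (21 + 4)/500 = 0.0500; l–b: (94 + 4)/500 = 0.1960.
Expected DCO frequency = 0.0500 × 0.1960 ≈ 0.00980; observed = 4/500 ≈ 0.00800.
Coefficient of coincidence = 0.00800/0.00980 ≈ 0.816; interference = 1 − 0.816 = 0.184.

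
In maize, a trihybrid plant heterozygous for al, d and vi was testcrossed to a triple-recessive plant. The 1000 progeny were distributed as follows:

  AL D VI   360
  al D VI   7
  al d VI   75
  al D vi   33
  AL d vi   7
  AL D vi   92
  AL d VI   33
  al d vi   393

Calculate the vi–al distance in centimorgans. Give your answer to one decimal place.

The two most frequent reciprocal classes, al d vi and AL D VI, are the parental types, so the F1 was al d vi / AL D VI.
The two rarest classes, AL d vi and al D VI, are the double crossovers. Comparing them with the parentals, only the al allele has switched, so al is the middle locus and the order is vi – al – d.
Crossovers in the vi–al interval produce the single-crossover classes al d VI and AL D vi (75 + 92 = 167) plus the double crossovers (14).
RF(vi–al) = (167 + 14) / 1000 = 181/1000 = 0.1810 → 18.1 centimorgans.

18.1 centimorgans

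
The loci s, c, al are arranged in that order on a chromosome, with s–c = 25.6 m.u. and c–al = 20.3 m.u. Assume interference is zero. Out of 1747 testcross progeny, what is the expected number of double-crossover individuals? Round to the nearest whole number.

91

Map distances give recombination frequencies of 0.256 and 0.203 for the two intervals.
With no interference, expected double-crossover frequency = 0.256 × 0.203 = 0.05197.
Expected number = 0.05197 × 1747 = 90.79 ≈ 91.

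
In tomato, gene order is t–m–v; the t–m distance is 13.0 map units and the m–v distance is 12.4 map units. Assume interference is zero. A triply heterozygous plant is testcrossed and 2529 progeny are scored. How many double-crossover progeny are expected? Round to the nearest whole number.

41

Map distances give recombination frequencies of 0.130 and 0.124 for the two intervals.
With no interference, expected double-crossover frequency = 0.130 × 0.124 = 0.01612.
Expected number = 0.01612 × 2529 = 40.77 ≈ 41.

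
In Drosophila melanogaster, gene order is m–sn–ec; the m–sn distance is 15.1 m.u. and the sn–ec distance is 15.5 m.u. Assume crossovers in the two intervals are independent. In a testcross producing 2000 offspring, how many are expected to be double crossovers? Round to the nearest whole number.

Map distances give recombination frequencies of 0.151 and 0.155 for the two intervals.
With no interference, expected double-crossover frequency = 0.151 × 0.155 = 0.02340.
Expected number = 0.02340 × 2000 = 46.81 ≈ 47.

47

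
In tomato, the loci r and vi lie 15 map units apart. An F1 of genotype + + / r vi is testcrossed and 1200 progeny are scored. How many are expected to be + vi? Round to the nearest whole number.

A map distance of 15 map units corresponds to a recombination frequency of 0.150.
The F1 is + + / r vi, so + vi is a recombinant gamete class with expected frequency r/2 = 0.150/2 = 0.0750.
Expected number = 0.0750 × 1200 = 90.00 ≈ 90.

90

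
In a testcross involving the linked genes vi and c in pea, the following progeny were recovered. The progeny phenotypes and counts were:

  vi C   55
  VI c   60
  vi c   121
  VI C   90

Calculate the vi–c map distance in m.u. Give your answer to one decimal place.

35.3 m.u.

The two most frequent classes, VI C (90) and vi c (121), are the parental types, so the F1 was VI C / vi c.
The recombinant classes are VI c and vi C: 60 + 55 = 115.
Recombination frequency = 115/326 = 0.3528 ≈ 35.3%, i.e. 35.3 m.u.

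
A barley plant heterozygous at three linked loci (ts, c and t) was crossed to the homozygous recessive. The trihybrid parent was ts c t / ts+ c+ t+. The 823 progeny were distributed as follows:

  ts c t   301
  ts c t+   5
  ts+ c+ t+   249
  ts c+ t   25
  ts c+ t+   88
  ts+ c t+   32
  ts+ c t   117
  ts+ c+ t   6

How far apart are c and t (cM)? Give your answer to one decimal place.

The two rarest classes, ts c t+ and ts+ c+ t, are the double crossovers. Comparing them with the parentals, only the t allele has switched, so t is the middle locus and the order is c – t – ts.
Crossovers in the c–t interval produce the single-crossover classes ts c+ t and ts+ c t+ (25 + 32 = 57) plus the double crossovers (11).
RF(c–t) = (57 + 11) / 823 = 68/823 = 0.0826 → 8.3 cM.

8.3 cM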